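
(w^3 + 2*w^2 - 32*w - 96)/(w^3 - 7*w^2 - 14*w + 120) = (w + 4)/(w - 5)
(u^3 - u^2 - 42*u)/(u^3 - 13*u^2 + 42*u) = (u + 6)/(u - 6)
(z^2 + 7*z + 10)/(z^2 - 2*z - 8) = (z + 5)/(z - 4)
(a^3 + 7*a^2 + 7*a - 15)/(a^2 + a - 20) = (a^2 + 2*a - 3)/(a - 4)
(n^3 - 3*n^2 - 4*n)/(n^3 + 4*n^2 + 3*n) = (n - 4)/(n + 3)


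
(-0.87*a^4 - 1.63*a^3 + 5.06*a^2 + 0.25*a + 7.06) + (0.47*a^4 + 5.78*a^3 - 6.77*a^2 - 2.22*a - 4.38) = -0.4*a^4 + 4.15*a^3 - 1.71*a^2 - 1.97*a + 2.68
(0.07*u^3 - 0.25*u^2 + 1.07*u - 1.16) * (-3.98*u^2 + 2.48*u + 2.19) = -0.2786*u^5 + 1.1686*u^4 - 4.7253*u^3 + 6.7229*u^2 - 0.5335*u - 2.5404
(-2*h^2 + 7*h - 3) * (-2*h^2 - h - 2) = 4*h^4 - 12*h^3 + 3*h^2 - 11*h + 6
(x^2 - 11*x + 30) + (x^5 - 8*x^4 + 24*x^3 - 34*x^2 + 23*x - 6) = x^5 - 8*x^4 + 24*x^3 - 33*x^2 + 12*x + 24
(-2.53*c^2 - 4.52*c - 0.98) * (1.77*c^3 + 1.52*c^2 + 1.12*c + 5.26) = -4.4781*c^5 - 11.846*c^4 - 11.4386*c^3 - 19.8598*c^2 - 24.8728*c - 5.1548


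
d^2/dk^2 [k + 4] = 0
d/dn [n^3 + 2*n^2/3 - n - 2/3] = 3*n^2 + 4*n/3 - 1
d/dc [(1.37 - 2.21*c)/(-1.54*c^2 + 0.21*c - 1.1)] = (-3.4034*c^2 + 4.2196*c + 2.1433)/(2.3716*c^4 - 0.6468*c^3 + 3.4321*c^2 - 0.462*c + 1.21)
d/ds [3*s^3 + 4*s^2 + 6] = s*(9*s + 8)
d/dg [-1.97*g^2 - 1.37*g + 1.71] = -3.94*g - 1.37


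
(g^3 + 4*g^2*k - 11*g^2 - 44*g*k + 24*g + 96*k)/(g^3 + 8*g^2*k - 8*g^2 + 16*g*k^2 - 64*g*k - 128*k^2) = (g - 3)/(g + 4*k)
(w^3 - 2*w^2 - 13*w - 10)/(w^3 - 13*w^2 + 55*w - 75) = (w^2 + 3*w + 2)/(w^2 - 8*w + 15)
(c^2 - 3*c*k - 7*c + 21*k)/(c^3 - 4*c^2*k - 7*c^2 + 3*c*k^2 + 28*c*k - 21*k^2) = 1/(c - k)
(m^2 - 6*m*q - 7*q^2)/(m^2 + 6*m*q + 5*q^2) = (m - 7*q)/(m + 5*q)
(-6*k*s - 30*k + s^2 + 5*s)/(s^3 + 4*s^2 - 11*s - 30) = (-6*k + s)/(s^2 - s - 6)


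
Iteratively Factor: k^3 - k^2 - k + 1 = (k + 1)*(k^2 - 2*k + 1) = (k - 1)*(k + 1)*(k - 1)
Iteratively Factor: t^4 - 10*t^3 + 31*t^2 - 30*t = (t - 2)*(t^3 - 8*t^2 + 15*t) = (t - 5)*(t - 2)*(t^2 - 3*t) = (t - 5)*(t - 3)*(t - 2)*(t)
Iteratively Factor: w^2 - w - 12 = (w - 4)*(w + 3)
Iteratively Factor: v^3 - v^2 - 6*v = (v - 3)*(v^2 + 2*v) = v*(v - 3)*(v + 2)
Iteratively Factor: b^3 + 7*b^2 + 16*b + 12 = (b + 3)*(b^2 + 4*b + 4) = (b + 2)*(b + 3)*(b + 2)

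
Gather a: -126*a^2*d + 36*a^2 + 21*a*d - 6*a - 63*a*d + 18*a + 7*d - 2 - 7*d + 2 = a^2*(36 - 126*d) + a*(12 - 42*d)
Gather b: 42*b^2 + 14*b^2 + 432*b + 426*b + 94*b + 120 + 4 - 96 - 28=56*b^2 + 952*b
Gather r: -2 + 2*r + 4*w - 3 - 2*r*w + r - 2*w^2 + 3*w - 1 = r*(3 - 2*w) - 2*w^2 + 7*w - 6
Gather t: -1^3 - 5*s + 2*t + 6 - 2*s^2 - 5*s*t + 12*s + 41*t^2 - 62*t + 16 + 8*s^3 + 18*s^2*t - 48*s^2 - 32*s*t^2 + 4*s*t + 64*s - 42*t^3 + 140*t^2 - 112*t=8*s^3 - 50*s^2 + 71*s - 42*t^3 + t^2*(181 - 32*s) + t*(18*s^2 - s - 172) + 21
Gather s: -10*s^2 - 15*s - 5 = -10*s^2 - 15*s - 5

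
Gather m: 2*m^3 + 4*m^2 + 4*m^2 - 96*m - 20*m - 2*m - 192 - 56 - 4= 2*m^3 + 8*m^2 - 118*m - 252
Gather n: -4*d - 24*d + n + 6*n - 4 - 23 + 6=-28*d + 7*n - 21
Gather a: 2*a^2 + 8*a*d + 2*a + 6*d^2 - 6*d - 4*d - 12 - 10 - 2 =2*a^2 + a*(8*d + 2) + 6*d^2 - 10*d - 24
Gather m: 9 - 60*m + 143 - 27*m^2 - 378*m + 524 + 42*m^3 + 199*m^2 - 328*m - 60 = 42*m^3 + 172*m^2 - 766*m + 616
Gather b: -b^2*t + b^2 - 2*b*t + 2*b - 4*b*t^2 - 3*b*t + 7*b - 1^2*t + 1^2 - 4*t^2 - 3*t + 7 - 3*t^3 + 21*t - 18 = b^2*(1 - t) + b*(-4*t^2 - 5*t + 9) - 3*t^3 - 4*t^2 + 17*t - 10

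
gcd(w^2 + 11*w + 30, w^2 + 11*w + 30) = w^2 + 11*w + 30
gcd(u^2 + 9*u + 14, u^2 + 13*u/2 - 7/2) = u + 7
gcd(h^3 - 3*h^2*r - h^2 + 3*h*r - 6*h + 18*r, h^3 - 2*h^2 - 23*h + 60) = h - 3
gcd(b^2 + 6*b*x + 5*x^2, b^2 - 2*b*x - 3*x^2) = b + x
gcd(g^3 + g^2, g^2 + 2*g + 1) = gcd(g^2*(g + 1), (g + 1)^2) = g + 1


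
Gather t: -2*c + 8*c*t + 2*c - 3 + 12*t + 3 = t*(8*c + 12)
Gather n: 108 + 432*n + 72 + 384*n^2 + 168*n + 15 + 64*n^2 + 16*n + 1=448*n^2 + 616*n + 196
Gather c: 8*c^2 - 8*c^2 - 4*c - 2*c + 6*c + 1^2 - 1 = 0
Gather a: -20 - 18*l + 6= -18*l - 14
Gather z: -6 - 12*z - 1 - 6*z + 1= -18*z - 6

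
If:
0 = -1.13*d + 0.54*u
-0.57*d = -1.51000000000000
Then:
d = 2.65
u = 5.54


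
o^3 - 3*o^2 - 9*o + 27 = (o - 3)^2*(o + 3)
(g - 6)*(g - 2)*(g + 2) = g^3 - 6*g^2 - 4*g + 24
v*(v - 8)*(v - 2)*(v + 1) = v^4 - 9*v^3 + 6*v^2 + 16*v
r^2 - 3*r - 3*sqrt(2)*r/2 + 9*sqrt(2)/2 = (r - 3)*(r - 3*sqrt(2)/2)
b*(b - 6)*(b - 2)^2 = b^4 - 10*b^3 + 28*b^2 - 24*b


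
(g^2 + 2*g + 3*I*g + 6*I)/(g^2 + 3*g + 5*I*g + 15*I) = (g^2 + g*(2 + 3*I) + 6*I)/(g^2 + g*(3 + 5*I) + 15*I)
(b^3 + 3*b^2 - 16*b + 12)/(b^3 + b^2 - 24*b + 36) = (b - 1)/(b - 3)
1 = 1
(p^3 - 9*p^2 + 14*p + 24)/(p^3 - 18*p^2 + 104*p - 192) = (p + 1)/(p - 8)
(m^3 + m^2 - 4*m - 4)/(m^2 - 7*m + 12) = (m^3 + m^2 - 4*m - 4)/(m^2 - 7*m + 12)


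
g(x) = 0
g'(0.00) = 0.00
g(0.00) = 0.00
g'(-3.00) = 0.00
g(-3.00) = 0.00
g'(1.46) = 0.00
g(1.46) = 0.00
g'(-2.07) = 0.00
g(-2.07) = 0.00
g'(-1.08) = 0.00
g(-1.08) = 0.00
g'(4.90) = 0.00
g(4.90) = 0.00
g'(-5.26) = 0.00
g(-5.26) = 0.00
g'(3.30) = 0.00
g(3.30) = 0.00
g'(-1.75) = 0.00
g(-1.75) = 0.00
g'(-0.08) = 0.00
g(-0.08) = 0.00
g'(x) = 0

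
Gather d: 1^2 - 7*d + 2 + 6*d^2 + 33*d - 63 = 6*d^2 + 26*d - 60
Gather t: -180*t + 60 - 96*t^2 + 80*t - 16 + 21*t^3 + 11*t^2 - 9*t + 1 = 21*t^3 - 85*t^2 - 109*t + 45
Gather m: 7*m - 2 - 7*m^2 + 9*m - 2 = -7*m^2 + 16*m - 4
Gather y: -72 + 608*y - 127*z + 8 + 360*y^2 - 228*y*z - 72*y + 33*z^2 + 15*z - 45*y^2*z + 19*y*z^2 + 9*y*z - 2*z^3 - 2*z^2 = y^2*(360 - 45*z) + y*(19*z^2 - 219*z + 536) - 2*z^3 + 31*z^2 - 112*z - 64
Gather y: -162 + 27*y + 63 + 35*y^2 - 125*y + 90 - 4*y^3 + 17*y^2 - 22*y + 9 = -4*y^3 + 52*y^2 - 120*y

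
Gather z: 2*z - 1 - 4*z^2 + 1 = -4*z^2 + 2*z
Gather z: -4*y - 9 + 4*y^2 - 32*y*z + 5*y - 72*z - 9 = 4*y^2 + y + z*(-32*y - 72) - 18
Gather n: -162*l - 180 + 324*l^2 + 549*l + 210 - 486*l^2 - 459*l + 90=-162*l^2 - 72*l + 120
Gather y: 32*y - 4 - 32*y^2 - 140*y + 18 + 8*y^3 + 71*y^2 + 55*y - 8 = 8*y^3 + 39*y^2 - 53*y + 6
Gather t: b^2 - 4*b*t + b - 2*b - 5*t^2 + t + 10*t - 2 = b^2 - b - 5*t^2 + t*(11 - 4*b) - 2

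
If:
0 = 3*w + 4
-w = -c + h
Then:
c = h - 4/3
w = -4/3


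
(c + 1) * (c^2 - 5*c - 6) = c^3 - 4*c^2 - 11*c - 6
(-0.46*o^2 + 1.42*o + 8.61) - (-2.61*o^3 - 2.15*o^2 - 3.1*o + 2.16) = 2.61*o^3 + 1.69*o^2 + 4.52*o + 6.45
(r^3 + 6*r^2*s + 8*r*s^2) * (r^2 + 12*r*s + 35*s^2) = r^5 + 18*r^4*s + 115*r^3*s^2 + 306*r^2*s^3 + 280*r*s^4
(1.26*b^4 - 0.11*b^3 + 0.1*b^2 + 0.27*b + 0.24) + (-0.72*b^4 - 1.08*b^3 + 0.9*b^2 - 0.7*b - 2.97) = 0.54*b^4 - 1.19*b^3 + 1.0*b^2 - 0.43*b - 2.73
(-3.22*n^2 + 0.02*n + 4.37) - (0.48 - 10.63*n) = -3.22*n^2 + 10.65*n + 3.89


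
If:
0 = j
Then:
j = 0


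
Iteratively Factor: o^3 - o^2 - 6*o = (o)*(o^2 - o - 6) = o*(o + 2)*(o - 3)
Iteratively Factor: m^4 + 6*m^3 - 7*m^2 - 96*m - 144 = (m + 3)*(m^3 + 3*m^2 - 16*m - 48) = (m + 3)^2*(m^2 - 16) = (m + 3)^2*(m + 4)*(m - 4)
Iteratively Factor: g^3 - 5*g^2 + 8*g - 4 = (g - 2)*(g^2 - 3*g + 2) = (g - 2)*(g - 1)*(g - 2)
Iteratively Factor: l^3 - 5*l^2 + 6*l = (l - 2)*(l^2 - 3*l) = (l - 3)*(l - 2)*(l)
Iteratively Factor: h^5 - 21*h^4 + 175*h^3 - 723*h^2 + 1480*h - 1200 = (h - 5)*(h^4 - 16*h^3 + 95*h^2 - 248*h + 240) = (h - 5)*(h - 4)*(h^3 - 12*h^2 + 47*h - 60) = (h - 5)*(h - 4)^2*(h^2 - 8*h + 15) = (h - 5)^2*(h - 4)^2*(h - 3)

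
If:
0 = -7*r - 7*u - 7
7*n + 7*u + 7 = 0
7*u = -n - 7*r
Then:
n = 7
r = 7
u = -8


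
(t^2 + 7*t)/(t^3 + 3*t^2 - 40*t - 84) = t/(t^2 - 4*t - 12)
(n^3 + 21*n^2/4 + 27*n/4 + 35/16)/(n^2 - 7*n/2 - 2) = (8*n^2 + 38*n + 35)/(8*(n - 4))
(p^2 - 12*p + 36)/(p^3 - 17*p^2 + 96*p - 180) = 1/(p - 5)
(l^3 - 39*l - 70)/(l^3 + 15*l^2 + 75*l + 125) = (l^2 - 5*l - 14)/(l^2 + 10*l + 25)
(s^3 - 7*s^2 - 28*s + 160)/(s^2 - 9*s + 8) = (s^2 + s - 20)/(s - 1)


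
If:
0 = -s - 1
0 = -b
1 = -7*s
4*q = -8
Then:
No Solution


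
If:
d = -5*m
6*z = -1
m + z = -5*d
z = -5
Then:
No Solution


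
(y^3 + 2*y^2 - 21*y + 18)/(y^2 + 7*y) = (y^3 + 2*y^2 - 21*y + 18)/(y*(y + 7))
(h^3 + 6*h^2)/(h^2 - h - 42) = h^2/(h - 7)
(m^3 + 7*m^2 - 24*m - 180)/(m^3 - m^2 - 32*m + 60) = (m + 6)/(m - 2)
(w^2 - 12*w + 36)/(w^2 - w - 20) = (-w^2 + 12*w - 36)/(-w^2 + w + 20)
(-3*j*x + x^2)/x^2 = (-3*j + x)/x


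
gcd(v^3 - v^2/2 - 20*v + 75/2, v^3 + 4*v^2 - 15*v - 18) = v - 3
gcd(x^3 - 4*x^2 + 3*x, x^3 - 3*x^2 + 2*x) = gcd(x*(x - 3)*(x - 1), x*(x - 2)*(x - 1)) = x^2 - x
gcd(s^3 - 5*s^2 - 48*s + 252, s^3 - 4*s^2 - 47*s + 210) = s^2 + s - 42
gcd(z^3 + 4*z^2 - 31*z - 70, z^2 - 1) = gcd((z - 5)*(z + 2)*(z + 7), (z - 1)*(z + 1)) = 1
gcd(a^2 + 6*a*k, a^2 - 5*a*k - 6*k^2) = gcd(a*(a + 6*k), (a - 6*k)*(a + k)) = 1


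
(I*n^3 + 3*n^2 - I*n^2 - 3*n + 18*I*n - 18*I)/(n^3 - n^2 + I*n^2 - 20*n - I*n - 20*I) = (I*n^3 + n^2*(3 - I) + n*(-3 + 18*I) - 18*I)/(n^3 + n^2*(-1 + I) + n*(-20 - I) - 20*I)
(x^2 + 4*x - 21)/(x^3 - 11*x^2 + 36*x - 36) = (x + 7)/(x^2 - 8*x + 12)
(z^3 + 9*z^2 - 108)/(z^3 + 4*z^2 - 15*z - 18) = (z + 6)/(z + 1)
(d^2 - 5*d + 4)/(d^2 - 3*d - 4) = (d - 1)/(d + 1)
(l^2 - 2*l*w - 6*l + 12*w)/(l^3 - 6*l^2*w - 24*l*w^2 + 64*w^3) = (6 - l)/(-l^2 + 4*l*w + 32*w^2)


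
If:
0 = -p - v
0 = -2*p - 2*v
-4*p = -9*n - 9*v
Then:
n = -13*v/9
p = -v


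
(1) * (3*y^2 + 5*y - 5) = 3*y^2 + 5*y - 5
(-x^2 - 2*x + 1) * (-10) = 10*x^2 + 20*x - 10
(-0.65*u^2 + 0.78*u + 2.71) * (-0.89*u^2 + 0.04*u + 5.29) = 0.5785*u^4 - 0.7202*u^3 - 5.8192*u^2 + 4.2346*u + 14.3359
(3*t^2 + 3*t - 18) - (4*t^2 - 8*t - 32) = -t^2 + 11*t + 14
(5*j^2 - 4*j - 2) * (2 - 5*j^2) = -25*j^4 + 20*j^3 + 20*j^2 - 8*j - 4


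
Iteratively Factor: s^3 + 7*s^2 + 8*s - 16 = (s - 1)*(s^2 + 8*s + 16) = (s - 1)*(s + 4)*(s + 4)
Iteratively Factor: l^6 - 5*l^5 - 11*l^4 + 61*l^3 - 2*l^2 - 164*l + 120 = (l - 5)*(l^5 - 11*l^3 + 6*l^2 + 28*l - 24) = (l - 5)*(l + 2)*(l^4 - 2*l^3 - 7*l^2 + 20*l - 12) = (l - 5)*(l - 2)*(l + 2)*(l^3 - 7*l + 6) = (l - 5)*(l - 2)*(l + 2)*(l + 3)*(l^2 - 3*l + 2) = (l - 5)*(l - 2)^2*(l + 2)*(l + 3)*(l - 1)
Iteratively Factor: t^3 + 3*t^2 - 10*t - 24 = (t + 2)*(t^2 + t - 12) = (t + 2)*(t + 4)*(t - 3)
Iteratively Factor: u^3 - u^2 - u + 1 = (u - 1)*(u^2 - 1) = (u - 1)^2*(u + 1)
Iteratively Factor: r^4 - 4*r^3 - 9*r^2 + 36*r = (r)*(r^3 - 4*r^2 - 9*r + 36) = r*(r + 3)*(r^2 - 7*r + 12) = r*(r - 3)*(r + 3)*(r - 4)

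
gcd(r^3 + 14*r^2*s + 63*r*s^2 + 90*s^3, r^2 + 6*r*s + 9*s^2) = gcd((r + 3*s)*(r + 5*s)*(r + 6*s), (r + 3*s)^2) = r + 3*s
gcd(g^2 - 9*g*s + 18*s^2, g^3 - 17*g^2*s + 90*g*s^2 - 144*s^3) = g^2 - 9*g*s + 18*s^2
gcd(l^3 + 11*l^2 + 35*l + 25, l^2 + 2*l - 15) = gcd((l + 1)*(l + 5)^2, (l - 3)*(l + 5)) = l + 5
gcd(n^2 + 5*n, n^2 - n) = n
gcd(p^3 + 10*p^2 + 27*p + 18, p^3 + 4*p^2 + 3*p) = p^2 + 4*p + 3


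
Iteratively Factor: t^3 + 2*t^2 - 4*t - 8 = (t + 2)*(t^2 - 4) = (t - 2)*(t + 2)*(t + 2)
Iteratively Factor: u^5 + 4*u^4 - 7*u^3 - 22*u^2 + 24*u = (u + 3)*(u^4 + u^3 - 10*u^2 + 8*u) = u*(u + 3)*(u^3 + u^2 - 10*u + 8) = u*(u - 2)*(u + 3)*(u^2 + 3*u - 4) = u*(u - 2)*(u + 3)*(u + 4)*(u - 1)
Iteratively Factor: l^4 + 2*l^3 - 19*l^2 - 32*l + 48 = (l - 4)*(l^3 + 6*l^2 + 5*l - 12) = (l - 4)*(l + 4)*(l^2 + 2*l - 3) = (l - 4)*(l - 1)*(l + 4)*(l + 3)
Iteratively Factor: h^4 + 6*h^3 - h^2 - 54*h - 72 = (h + 2)*(h^3 + 4*h^2 - 9*h - 36) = (h - 3)*(h + 2)*(h^2 + 7*h + 12) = (h - 3)*(h + 2)*(h + 3)*(h + 4)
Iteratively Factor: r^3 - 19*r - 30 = (r + 3)*(r^2 - 3*r - 10) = (r + 2)*(r + 3)*(r - 5)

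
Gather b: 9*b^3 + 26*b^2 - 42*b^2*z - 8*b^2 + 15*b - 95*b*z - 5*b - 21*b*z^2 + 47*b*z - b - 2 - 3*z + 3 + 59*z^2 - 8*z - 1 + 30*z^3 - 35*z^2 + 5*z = 9*b^3 + b^2*(18 - 42*z) + b*(-21*z^2 - 48*z + 9) + 30*z^3 + 24*z^2 - 6*z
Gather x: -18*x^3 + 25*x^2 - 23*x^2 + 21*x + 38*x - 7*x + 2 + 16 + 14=-18*x^3 + 2*x^2 + 52*x + 32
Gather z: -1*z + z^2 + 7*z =z^2 + 6*z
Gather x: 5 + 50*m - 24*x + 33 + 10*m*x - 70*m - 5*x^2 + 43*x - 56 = -20*m - 5*x^2 + x*(10*m + 19) - 18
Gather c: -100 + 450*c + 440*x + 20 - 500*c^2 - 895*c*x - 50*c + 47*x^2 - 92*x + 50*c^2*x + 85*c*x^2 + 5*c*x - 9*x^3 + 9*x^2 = c^2*(50*x - 500) + c*(85*x^2 - 890*x + 400) - 9*x^3 + 56*x^2 + 348*x - 80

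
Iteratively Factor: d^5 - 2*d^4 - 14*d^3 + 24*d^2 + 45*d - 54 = (d - 3)*(d^4 + d^3 - 11*d^2 - 9*d + 18) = (d - 3)*(d + 2)*(d^3 - d^2 - 9*d + 9) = (d - 3)*(d + 2)*(d + 3)*(d^2 - 4*d + 3) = (d - 3)^2*(d + 2)*(d + 3)*(d - 1)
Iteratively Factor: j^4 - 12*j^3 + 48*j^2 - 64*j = (j)*(j^3 - 12*j^2 + 48*j - 64) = j*(j - 4)*(j^2 - 8*j + 16) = j*(j - 4)^2*(j - 4)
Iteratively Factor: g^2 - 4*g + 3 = (g - 1)*(g - 3)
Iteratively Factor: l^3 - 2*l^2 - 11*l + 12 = (l + 3)*(l^2 - 5*l + 4) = (l - 1)*(l + 3)*(l - 4)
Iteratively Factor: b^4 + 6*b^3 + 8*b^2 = (b)*(b^3 + 6*b^2 + 8*b) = b*(b + 2)*(b^2 + 4*b) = b^2*(b + 2)*(b + 4)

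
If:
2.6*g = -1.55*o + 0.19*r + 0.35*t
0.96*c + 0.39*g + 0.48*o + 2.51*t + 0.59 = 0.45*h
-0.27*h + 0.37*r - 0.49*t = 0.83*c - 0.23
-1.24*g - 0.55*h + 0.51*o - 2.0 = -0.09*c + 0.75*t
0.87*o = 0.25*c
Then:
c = -3.59628639314822*t - 2.08495735274772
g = 0.0917054445335623*t - 0.242606413865156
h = -3.11713181457202*t - 3.98612418791588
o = -1.03341563021501*t - 0.599125676076931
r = -9.01768458445262*t - 8.20748144194026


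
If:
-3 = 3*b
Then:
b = -1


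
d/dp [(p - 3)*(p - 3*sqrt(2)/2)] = 2*p - 3 - 3*sqrt(2)/2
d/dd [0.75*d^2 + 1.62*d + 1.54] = 1.5*d + 1.62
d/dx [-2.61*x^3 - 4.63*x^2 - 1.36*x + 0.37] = -7.83*x^2 - 9.26*x - 1.36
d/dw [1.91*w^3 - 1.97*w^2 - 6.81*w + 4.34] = 5.73*w^2 - 3.94*w - 6.81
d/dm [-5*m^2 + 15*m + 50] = 15 - 10*m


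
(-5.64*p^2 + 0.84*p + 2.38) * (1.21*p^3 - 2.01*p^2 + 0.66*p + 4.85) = -6.8244*p^5 + 12.3528*p^4 - 2.531*p^3 - 31.5834*p^2 + 5.6448*p + 11.543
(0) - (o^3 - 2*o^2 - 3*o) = -o^3 + 2*o^2 + 3*o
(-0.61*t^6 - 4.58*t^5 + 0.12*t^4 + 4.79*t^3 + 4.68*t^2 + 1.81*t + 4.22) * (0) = 0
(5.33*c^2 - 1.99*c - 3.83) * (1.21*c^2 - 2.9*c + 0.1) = 6.4493*c^4 - 17.8649*c^3 + 1.6697*c^2 + 10.908*c - 0.383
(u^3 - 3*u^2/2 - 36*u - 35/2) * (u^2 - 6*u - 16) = u^5 - 15*u^4/2 - 43*u^3 + 445*u^2/2 + 681*u + 280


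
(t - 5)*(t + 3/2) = t^2 - 7*t/2 - 15/2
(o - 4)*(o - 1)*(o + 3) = o^3 - 2*o^2 - 11*o + 12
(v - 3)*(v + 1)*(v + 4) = v^3 + 2*v^2 - 11*v - 12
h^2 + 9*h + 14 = (h + 2)*(h + 7)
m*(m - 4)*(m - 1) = m^3 - 5*m^2 + 4*m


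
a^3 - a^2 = a^2*(a - 1)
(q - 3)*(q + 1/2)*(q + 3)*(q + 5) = q^4 + 11*q^3/2 - 13*q^2/2 - 99*q/2 - 45/2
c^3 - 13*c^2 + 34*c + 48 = (c - 8)*(c - 6)*(c + 1)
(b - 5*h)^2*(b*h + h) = b^3*h - 10*b^2*h^2 + b^2*h + 25*b*h^3 - 10*b*h^2 + 25*h^3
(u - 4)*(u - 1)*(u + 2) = u^3 - 3*u^2 - 6*u + 8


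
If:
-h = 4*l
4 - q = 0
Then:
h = -4*l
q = 4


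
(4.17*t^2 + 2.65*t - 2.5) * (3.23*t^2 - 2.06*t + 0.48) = 13.4691*t^4 - 0.0306999999999995*t^3 - 11.5324*t^2 + 6.422*t - 1.2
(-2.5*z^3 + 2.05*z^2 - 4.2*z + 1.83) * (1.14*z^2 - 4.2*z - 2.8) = -2.85*z^5 + 12.837*z^4 - 6.398*z^3 + 13.9862*z^2 + 4.074*z - 5.124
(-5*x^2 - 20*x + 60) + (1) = -5*x^2 - 20*x + 61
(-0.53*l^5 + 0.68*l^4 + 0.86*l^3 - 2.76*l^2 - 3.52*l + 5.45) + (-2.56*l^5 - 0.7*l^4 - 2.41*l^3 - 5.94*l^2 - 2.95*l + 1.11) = -3.09*l^5 - 0.0199999999999999*l^4 - 1.55*l^3 - 8.7*l^2 - 6.47*l + 6.56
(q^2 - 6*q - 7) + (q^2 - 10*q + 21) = 2*q^2 - 16*q + 14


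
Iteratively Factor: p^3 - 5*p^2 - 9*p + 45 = (p + 3)*(p^2 - 8*p + 15) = (p - 3)*(p + 3)*(p - 5)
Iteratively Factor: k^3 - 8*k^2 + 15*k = (k)*(k^2 - 8*k + 15) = k*(k - 5)*(k - 3)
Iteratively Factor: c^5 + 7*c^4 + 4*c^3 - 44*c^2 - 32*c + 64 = (c + 4)*(c^4 + 3*c^3 - 8*c^2 - 12*c + 16) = (c + 2)*(c + 4)*(c^3 + c^2 - 10*c + 8) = (c - 2)*(c + 2)*(c + 4)*(c^2 + 3*c - 4) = (c - 2)*(c - 1)*(c + 2)*(c + 4)*(c + 4)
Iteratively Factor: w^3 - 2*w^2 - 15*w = (w - 5)*(w^2 + 3*w) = w*(w - 5)*(w + 3)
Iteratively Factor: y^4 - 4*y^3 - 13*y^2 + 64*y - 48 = (y - 1)*(y^3 - 3*y^2 - 16*y + 48) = (y - 1)*(y + 4)*(y^2 - 7*y + 12) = (y - 4)*(y - 1)*(y + 4)*(y - 3)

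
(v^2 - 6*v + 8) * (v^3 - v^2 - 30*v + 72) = v^5 - 7*v^4 - 16*v^3 + 244*v^2 - 672*v + 576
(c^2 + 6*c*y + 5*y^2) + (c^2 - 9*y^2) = 2*c^2 + 6*c*y - 4*y^2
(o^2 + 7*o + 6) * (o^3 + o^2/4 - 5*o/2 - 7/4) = o^5 + 29*o^4/4 + 21*o^3/4 - 71*o^2/4 - 109*o/4 - 21/2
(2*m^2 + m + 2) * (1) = 2*m^2 + m + 2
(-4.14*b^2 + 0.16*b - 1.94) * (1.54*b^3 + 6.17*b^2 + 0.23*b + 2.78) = -6.3756*b^5 - 25.2974*b^4 - 2.9526*b^3 - 23.4422*b^2 - 0.00140000000000001*b - 5.3932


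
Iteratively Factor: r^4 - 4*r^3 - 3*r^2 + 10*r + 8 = (r + 1)*(r^3 - 5*r^2 + 2*r + 8) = (r - 4)*(r + 1)*(r^2 - r - 2) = (r - 4)*(r - 2)*(r + 1)*(r + 1)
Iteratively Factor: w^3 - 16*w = (w + 4)*(w^2 - 4*w) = w*(w + 4)*(w - 4)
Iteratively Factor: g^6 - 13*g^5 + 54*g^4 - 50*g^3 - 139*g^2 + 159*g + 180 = (g - 4)*(g^5 - 9*g^4 + 18*g^3 + 22*g^2 - 51*g - 45) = (g - 4)*(g - 3)*(g^4 - 6*g^3 + 22*g + 15) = (g - 4)*(g - 3)*(g + 1)*(g^3 - 7*g^2 + 7*g + 15) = (g - 4)*(g - 3)^2*(g + 1)*(g^2 - 4*g - 5) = (g - 5)*(g - 4)*(g - 3)^2*(g + 1)*(g + 1)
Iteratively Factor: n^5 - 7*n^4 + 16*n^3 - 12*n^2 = (n - 2)*(n^4 - 5*n^3 + 6*n^2) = (n - 2)^2*(n^3 - 3*n^2) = (n - 3)*(n - 2)^2*(n^2) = n*(n - 3)*(n - 2)^2*(n)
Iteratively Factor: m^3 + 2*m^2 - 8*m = (m + 4)*(m^2 - 2*m) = (m - 2)*(m + 4)*(m)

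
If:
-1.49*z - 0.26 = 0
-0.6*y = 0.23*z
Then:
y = 0.07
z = -0.17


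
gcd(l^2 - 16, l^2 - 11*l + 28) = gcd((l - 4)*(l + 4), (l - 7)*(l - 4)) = l - 4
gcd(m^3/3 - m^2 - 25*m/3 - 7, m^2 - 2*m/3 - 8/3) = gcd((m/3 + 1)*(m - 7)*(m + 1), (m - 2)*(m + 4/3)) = 1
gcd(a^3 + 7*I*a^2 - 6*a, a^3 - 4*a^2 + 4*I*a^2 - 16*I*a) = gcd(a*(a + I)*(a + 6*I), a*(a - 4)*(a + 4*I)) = a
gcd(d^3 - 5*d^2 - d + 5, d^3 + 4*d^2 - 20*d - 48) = 1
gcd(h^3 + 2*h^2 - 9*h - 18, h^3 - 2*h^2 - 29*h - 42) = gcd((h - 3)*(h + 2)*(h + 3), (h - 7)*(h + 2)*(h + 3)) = h^2 + 5*h + 6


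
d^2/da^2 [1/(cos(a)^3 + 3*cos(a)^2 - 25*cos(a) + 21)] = ((-97*cos(a) + 24*cos(2*a) + 9*cos(3*a))*(cos(a)^3 + 3*cos(a)^2 - 25*cos(a) + 21)/4 + 2*(3*cos(a)^2 + 6*cos(a) - 25)^2*sin(a)^2)/(cos(a)^3 + 3*cos(a)^2 - 25*cos(a) + 21)^3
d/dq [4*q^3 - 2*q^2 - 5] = 4*q*(3*q - 1)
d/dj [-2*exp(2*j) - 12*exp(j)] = 4*(-exp(j) - 3)*exp(j)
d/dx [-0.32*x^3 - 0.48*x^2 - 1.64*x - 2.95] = -0.96*x^2 - 0.96*x - 1.64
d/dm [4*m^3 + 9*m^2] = 6*m*(2*m + 3)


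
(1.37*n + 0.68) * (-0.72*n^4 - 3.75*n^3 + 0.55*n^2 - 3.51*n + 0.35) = -0.9864*n^5 - 5.6271*n^4 - 1.7965*n^3 - 4.4347*n^2 - 1.9073*n + 0.238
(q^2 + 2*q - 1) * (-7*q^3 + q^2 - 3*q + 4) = -7*q^5 - 13*q^4 + 6*q^3 - 3*q^2 + 11*q - 4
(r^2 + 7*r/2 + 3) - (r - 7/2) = r^2 + 5*r/2 + 13/2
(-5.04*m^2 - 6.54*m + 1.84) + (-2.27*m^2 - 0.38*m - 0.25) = -7.31*m^2 - 6.92*m + 1.59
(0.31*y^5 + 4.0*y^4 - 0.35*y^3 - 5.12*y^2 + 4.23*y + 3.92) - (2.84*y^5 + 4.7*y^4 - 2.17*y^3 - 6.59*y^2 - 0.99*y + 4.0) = -2.53*y^5 - 0.7*y^4 + 1.82*y^3 + 1.47*y^2 + 5.22*y - 0.0800000000000001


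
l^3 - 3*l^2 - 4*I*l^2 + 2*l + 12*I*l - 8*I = (l - 2)*(l - 1)*(l - 4*I)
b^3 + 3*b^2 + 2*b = b*(b + 1)*(b + 2)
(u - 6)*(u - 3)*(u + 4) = u^3 - 5*u^2 - 18*u + 72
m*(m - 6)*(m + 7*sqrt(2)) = m^3 - 6*m^2 + 7*sqrt(2)*m^2 - 42*sqrt(2)*m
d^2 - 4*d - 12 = (d - 6)*(d + 2)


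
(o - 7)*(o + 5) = o^2 - 2*o - 35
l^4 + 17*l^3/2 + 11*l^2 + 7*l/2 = l*(l + 1/2)*(l + 1)*(l + 7)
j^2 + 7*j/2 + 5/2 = (j + 1)*(j + 5/2)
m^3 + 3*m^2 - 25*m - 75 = (m - 5)*(m + 3)*(m + 5)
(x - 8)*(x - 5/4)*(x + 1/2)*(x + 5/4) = x^4 - 15*x^3/2 - 89*x^2/16 + 375*x/32 + 25/4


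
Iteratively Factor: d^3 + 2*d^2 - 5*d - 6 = (d + 3)*(d^2 - d - 2) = (d - 2)*(d + 3)*(d + 1)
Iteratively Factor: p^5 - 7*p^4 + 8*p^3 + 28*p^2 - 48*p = (p + 2)*(p^4 - 9*p^3 + 26*p^2 - 24*p) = (p - 3)*(p + 2)*(p^3 - 6*p^2 + 8*p) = (p - 3)*(p - 2)*(p + 2)*(p^2 - 4*p) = (p - 4)*(p - 3)*(p - 2)*(p + 2)*(p)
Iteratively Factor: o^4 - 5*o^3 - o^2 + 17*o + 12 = (o - 3)*(o^3 - 2*o^2 - 7*o - 4) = (o - 3)*(o + 1)*(o^2 - 3*o - 4) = (o - 3)*(o + 1)^2*(o - 4)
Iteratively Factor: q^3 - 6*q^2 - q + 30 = (q - 5)*(q^2 - q - 6) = (q - 5)*(q + 2)*(q - 3)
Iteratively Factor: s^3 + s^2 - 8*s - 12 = (s + 2)*(s^2 - s - 6) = (s + 2)^2*(s - 3)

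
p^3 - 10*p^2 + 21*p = p*(p - 7)*(p - 3)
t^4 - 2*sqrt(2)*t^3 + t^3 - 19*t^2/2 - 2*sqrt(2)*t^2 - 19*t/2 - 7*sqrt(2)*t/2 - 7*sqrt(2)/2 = (t + 1)*(t - 7*sqrt(2)/2)*(t + sqrt(2)/2)*(t + sqrt(2))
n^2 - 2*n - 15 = (n - 5)*(n + 3)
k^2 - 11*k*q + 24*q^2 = (k - 8*q)*(k - 3*q)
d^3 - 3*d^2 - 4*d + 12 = (d - 3)*(d - 2)*(d + 2)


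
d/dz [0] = 0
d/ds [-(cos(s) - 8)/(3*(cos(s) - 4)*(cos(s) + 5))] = (sin(s)^2 + 16*cos(s) - 13)*sin(s)/(3*(cos(s) - 4)^2*(cos(s) + 5)^2)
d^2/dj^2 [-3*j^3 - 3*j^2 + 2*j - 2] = -18*j - 6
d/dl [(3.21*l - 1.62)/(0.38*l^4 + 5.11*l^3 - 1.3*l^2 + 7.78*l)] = (-3.6594*l^4 - 30.3438*l^3 + 29.0076*l^2 - 4.212*l + 12.6036)/(l^2*(0.1444*l^6 + 3.8836*l^5 + 25.1241*l^4 - 7.3732*l^3 + 81.2016*l^2 - 20.228*l + 60.5284))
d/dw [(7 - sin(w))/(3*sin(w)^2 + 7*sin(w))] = (3*cos(w) - 42/tan(w) - 49*cos(w)/sin(w)^2)/(3*sin(w) + 7)^2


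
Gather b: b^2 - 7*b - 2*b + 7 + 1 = b^2 - 9*b + 8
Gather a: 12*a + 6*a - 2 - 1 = 18*a - 3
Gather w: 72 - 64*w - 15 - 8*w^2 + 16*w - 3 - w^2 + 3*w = -9*w^2 - 45*w + 54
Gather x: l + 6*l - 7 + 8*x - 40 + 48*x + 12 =7*l + 56*x - 35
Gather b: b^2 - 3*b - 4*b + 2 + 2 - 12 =b^2 - 7*b - 8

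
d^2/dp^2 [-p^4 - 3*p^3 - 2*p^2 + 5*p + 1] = -12*p^2 - 18*p - 4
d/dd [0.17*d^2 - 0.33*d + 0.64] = 0.34*d - 0.33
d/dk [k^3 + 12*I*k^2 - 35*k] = 3*k^2 + 24*I*k - 35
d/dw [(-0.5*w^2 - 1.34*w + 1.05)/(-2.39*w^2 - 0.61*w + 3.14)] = (-2.8976*w^2 + 1.879*w - 3.5671)/(5.7121*w^4 + 2.9158*w^3 - 14.6371*w^2 - 3.8308*w + 9.8596)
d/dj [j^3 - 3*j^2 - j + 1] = 3*j^2 - 6*j - 1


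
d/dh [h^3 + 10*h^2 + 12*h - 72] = 3*h^2 + 20*h + 12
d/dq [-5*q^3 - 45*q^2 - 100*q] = -15*q^2 - 90*q - 100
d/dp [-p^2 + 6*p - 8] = 6 - 2*p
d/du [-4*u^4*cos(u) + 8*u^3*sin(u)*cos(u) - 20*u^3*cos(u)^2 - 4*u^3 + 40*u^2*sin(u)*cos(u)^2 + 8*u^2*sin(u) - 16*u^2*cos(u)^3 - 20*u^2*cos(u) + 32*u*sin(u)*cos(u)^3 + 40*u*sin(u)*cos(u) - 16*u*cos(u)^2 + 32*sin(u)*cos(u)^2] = 4*u^4*sin(u) + 20*u^3*sin(2*u) - 16*u^3*cos(u) + 8*u^3*cos(2*u) + 32*u^2*sin(u) + 12*u^2*sin(2*u) + 12*u^2*sin(3*u) + 18*u^2*cos(u) - 30*u^2*cos(2*u) + 30*u^2*cos(3*u) - 42*u^2 + 36*u*sin(u) + 16*u*sin(2*u) + 20*u*sin(3*u) - 64*u*cos(u) + 32*u*cos(2*u)^2 + 56*u*cos(2*u) - 8*u*cos(3*u) - 16*u + 28*sin(2*u) + 4*sin(4*u) + 8*cos(u) - 8*cos(2*u) + 24*cos(3*u) - 8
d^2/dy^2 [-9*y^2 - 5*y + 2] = -18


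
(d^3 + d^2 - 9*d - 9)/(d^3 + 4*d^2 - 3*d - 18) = (d^2 - 2*d - 3)/(d^2 + d - 6)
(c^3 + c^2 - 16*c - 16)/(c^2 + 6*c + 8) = (c^2 - 3*c - 4)/(c + 2)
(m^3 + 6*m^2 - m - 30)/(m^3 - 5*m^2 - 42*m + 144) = (m^3 + 6*m^2 - m - 30)/(m^3 - 5*m^2 - 42*m + 144)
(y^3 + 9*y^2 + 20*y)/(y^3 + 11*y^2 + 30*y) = (y + 4)/(y + 6)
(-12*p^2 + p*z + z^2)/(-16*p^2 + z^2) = (-3*p + z)/(-4*p + z)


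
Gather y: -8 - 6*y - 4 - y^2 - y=-y^2 - 7*y - 12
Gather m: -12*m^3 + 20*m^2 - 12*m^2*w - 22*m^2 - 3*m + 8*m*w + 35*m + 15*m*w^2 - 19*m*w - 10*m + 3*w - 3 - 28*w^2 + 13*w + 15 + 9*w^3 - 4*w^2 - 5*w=-12*m^3 + m^2*(-12*w - 2) + m*(15*w^2 - 11*w + 22) + 9*w^3 - 32*w^2 + 11*w + 12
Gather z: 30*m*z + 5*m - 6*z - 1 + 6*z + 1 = 30*m*z + 5*m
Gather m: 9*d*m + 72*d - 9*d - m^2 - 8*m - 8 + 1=63*d - m^2 + m*(9*d - 8) - 7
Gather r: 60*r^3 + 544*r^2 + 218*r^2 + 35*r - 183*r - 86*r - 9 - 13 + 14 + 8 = 60*r^3 + 762*r^2 - 234*r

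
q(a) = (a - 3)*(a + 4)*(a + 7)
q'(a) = (a - 3)*(a + 4) + (a - 3)*(a + 7) + (a + 4)*(a + 7)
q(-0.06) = -83.67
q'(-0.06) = -5.95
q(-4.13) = 2.66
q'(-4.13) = -19.91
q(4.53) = 150.48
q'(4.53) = 129.04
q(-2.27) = -43.12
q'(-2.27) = -25.86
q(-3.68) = -7.10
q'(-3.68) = -23.25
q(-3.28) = -16.82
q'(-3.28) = -25.20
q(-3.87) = -2.80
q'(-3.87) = -21.99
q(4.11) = 100.01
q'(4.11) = 111.44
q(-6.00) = 18.00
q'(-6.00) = 7.00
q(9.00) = 1248.00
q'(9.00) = 382.00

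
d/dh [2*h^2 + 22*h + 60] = 4*h + 22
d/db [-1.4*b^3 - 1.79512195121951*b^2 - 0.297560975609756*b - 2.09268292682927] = -4.2*b^2 - 3.59024390243902*b - 0.297560975609756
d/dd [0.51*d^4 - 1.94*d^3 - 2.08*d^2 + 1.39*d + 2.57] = 2.04*d^3 - 5.82*d^2 - 4.16*d + 1.39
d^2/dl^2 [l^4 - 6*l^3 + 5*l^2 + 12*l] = 12*l^2 - 36*l + 10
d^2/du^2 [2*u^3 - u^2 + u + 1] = 12*u - 2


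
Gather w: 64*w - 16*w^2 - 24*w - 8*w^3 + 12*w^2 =-8*w^3 - 4*w^2 + 40*w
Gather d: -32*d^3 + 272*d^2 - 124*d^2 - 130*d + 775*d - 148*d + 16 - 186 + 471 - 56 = -32*d^3 + 148*d^2 + 497*d + 245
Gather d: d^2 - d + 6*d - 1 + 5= d^2 + 5*d + 4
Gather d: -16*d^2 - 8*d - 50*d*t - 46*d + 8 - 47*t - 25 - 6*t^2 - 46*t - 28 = -16*d^2 + d*(-50*t - 54) - 6*t^2 - 93*t - 45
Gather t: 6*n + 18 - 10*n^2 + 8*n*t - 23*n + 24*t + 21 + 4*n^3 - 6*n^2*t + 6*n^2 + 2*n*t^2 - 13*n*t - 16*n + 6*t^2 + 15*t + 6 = 4*n^3 - 4*n^2 - 33*n + t^2*(2*n + 6) + t*(-6*n^2 - 5*n + 39) + 45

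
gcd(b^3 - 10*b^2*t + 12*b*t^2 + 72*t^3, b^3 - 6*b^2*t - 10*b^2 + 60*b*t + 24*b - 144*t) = -b + 6*t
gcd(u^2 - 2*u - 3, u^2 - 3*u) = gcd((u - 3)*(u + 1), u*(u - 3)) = u - 3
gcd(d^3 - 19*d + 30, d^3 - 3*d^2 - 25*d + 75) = d^2 + 2*d - 15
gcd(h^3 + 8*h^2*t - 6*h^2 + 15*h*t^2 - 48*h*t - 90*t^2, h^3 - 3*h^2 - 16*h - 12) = h - 6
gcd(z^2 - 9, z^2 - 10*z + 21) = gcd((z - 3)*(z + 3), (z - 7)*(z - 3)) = z - 3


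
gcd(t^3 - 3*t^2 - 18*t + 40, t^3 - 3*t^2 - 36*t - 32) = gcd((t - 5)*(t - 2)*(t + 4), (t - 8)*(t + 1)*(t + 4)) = t + 4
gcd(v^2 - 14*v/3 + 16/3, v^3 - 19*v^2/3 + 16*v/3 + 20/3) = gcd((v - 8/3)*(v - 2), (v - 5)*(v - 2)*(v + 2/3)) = v - 2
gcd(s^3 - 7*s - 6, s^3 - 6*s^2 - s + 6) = s + 1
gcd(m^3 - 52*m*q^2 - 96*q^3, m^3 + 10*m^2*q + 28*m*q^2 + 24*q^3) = m^2 + 8*m*q + 12*q^2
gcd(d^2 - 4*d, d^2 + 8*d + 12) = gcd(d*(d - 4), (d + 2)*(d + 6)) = 1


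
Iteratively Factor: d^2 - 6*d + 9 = (d - 3)*(d - 3)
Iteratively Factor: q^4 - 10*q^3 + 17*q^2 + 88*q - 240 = (q - 4)*(q^3 - 6*q^2 - 7*q + 60) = (q - 4)^2*(q^2 - 2*q - 15) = (q - 4)^2*(q + 3)*(q - 5)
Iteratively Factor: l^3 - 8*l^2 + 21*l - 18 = (l - 3)*(l^2 - 5*l + 6) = (l - 3)^2*(l - 2)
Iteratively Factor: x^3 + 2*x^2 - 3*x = (x)*(x^2 + 2*x - 3) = x*(x - 1)*(x + 3)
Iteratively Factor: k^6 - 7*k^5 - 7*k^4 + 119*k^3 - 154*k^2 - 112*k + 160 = (k + 1)*(k^5 - 8*k^4 + k^3 + 118*k^2 - 272*k + 160) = (k - 4)*(k + 1)*(k^4 - 4*k^3 - 15*k^2 + 58*k - 40) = (k - 4)*(k - 1)*(k + 1)*(k^3 - 3*k^2 - 18*k + 40) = (k - 4)*(k - 1)*(k + 1)*(k + 4)*(k^2 - 7*k + 10) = (k - 5)*(k - 4)*(k - 1)*(k + 1)*(k + 4)*(k - 2)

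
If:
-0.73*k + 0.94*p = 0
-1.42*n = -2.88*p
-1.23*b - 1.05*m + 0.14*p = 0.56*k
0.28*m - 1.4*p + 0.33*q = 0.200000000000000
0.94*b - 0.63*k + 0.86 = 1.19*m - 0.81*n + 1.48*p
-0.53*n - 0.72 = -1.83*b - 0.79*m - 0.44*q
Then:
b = -0.38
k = 2.20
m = -0.50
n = 3.46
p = 1.71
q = 8.27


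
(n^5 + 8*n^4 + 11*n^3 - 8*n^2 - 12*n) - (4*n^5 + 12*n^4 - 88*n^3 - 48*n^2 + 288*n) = -3*n^5 - 4*n^4 + 99*n^3 + 40*n^2 - 300*n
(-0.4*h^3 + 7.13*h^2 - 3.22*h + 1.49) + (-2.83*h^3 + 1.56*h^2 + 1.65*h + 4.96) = -3.23*h^3 + 8.69*h^2 - 1.57*h + 6.45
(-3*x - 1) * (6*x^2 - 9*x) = -18*x^3 + 21*x^2 + 9*x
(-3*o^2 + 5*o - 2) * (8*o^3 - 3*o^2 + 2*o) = -24*o^5 + 49*o^4 - 37*o^3 + 16*o^2 - 4*o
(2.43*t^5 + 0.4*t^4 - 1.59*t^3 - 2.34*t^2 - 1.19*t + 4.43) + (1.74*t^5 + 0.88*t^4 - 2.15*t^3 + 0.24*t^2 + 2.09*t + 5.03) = 4.17*t^5 + 1.28*t^4 - 3.74*t^3 - 2.1*t^2 + 0.9*t + 9.46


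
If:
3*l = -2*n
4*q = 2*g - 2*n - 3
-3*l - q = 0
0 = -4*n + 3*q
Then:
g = 3/2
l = 0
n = 0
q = 0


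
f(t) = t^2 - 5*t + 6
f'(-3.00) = -11.00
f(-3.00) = 30.00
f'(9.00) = 13.00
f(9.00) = 42.00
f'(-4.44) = -13.88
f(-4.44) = 47.91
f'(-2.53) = -10.06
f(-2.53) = 25.05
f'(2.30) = -0.40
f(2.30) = -0.21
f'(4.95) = 4.90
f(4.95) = 5.75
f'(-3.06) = -11.12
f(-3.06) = 30.66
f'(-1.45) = -7.90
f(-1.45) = 15.35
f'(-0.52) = -6.04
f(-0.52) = 8.87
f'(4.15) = 3.30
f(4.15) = 2.47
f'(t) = 2*t - 5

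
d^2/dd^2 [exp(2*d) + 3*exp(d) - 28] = (4*exp(d) + 3)*exp(d)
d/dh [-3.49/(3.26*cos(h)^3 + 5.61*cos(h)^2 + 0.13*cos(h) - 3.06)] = (34.1322*sin(h)^2 - 39.1578*cos(h) - 34.5859)*sin(h)/(3.26*cos(h)^3 + 5.61*cos(h)^2 + 0.13*cos(h) - 3.06)^2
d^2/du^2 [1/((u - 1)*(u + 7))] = 2*((u - 1)^2 + (u - 1)*(u + 7) + (u + 7)^2)/((u - 1)^3*(u + 7)^3)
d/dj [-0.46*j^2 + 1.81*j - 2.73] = 1.81 - 0.92*j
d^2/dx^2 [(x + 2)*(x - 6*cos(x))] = 2*(3*x + 6)*cos(x) + 12*sin(x) + 2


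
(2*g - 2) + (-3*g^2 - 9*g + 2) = -3*g^2 - 7*g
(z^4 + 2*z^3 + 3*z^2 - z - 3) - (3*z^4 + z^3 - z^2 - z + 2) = -2*z^4 + z^3 + 4*z^2 - 5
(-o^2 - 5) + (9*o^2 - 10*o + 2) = 8*o^2 - 10*o - 3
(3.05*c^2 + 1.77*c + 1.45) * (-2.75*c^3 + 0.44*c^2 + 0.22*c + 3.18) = -8.3875*c^5 - 3.5255*c^4 - 2.5377*c^3 + 10.7264*c^2 + 5.9476*c + 4.611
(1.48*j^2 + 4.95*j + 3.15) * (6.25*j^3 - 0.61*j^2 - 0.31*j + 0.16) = 9.25*j^5 + 30.0347*j^4 + 16.2092*j^3 - 3.2192*j^2 - 0.1845*j + 0.504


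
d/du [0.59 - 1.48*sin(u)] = -1.48*cos(u)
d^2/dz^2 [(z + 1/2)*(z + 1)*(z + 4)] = 6*z + 11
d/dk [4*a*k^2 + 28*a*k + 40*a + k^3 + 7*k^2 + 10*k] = 8*a*k + 28*a + 3*k^2 + 14*k + 10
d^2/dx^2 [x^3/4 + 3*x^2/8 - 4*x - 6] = 3*x/2 + 3/4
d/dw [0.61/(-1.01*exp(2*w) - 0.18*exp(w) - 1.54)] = (1.2322*exp(w) + 0.1098)*exp(w)/(1.01*exp(2*w) + 0.18*exp(w) + 1.54)^2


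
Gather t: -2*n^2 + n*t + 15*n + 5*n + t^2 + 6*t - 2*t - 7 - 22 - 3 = -2*n^2 + 20*n + t^2 + t*(n + 4) - 32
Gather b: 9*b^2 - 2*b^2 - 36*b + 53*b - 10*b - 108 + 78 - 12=7*b^2 + 7*b - 42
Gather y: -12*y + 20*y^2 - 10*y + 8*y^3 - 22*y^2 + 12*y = 8*y^3 - 2*y^2 - 10*y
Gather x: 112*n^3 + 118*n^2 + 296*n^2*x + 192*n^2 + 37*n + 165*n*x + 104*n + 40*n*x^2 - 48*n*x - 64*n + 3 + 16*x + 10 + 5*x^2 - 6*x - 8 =112*n^3 + 310*n^2 + 77*n + x^2*(40*n + 5) + x*(296*n^2 + 117*n + 10) + 5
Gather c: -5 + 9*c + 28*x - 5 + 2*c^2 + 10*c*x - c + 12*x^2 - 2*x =2*c^2 + c*(10*x + 8) + 12*x^2 + 26*x - 10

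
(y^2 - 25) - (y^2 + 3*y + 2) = -3*y - 27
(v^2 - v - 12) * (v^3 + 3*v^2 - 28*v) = v^5 + 2*v^4 - 43*v^3 - 8*v^2 + 336*v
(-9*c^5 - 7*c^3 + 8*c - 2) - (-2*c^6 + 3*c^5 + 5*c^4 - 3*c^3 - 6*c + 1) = 2*c^6 - 12*c^5 - 5*c^4 - 4*c^3 + 14*c - 3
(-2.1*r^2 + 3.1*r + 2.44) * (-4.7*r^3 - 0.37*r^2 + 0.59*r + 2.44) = 9.87*r^5 - 13.793*r^4 - 13.854*r^3 - 4.1978*r^2 + 9.0036*r + 5.9536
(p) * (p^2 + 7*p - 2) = p^3 + 7*p^2 - 2*p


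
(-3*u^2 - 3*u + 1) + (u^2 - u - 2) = -2*u^2 - 4*u - 1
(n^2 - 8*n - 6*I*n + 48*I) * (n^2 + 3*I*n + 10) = n^4 - 8*n^3 - 3*I*n^3 + 28*n^2 + 24*I*n^2 - 224*n - 60*I*n + 480*I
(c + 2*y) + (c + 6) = 2*c + 2*y + 6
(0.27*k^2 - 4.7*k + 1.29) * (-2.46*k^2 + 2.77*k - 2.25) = -0.6642*k^4 + 12.3099*k^3 - 16.7999*k^2 + 14.1483*k - 2.9025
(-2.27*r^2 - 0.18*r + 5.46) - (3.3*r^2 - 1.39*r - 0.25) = -5.57*r^2 + 1.21*r + 5.71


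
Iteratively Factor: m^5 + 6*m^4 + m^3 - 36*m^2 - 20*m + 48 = (m + 3)*(m^4 + 3*m^3 - 8*m^2 - 12*m + 16) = (m + 2)*(m + 3)*(m^3 + m^2 - 10*m + 8) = (m - 2)*(m + 2)*(m + 3)*(m^2 + 3*m - 4) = (m - 2)*(m - 1)*(m + 2)*(m + 3)*(m + 4)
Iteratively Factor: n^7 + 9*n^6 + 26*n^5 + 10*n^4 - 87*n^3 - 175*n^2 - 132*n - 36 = (n + 3)*(n^6 + 6*n^5 + 8*n^4 - 14*n^3 - 45*n^2 - 40*n - 12) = (n + 1)*(n + 3)*(n^5 + 5*n^4 + 3*n^3 - 17*n^2 - 28*n - 12) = (n + 1)*(n + 2)*(n + 3)*(n^4 + 3*n^3 - 3*n^2 - 11*n - 6) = (n - 2)*(n + 1)*(n + 2)*(n + 3)*(n^3 + 5*n^2 + 7*n + 3) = (n - 2)*(n + 1)*(n + 2)*(n + 3)^2*(n^2 + 2*n + 1) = (n - 2)*(n + 1)^2*(n + 2)*(n + 3)^2*(n + 1)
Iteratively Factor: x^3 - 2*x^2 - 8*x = (x + 2)*(x^2 - 4*x) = (x - 4)*(x + 2)*(x)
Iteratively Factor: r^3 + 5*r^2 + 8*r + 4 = (r + 2)*(r^2 + 3*r + 2) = (r + 1)*(r + 2)*(r + 2)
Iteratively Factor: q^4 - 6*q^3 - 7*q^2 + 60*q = (q + 3)*(q^3 - 9*q^2 + 20*q) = (q - 4)*(q + 3)*(q^2 - 5*q) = q*(q - 4)*(q + 3)*(q - 5)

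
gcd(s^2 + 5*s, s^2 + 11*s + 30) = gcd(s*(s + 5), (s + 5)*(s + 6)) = s + 5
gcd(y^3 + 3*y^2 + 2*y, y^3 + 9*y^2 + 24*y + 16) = y + 1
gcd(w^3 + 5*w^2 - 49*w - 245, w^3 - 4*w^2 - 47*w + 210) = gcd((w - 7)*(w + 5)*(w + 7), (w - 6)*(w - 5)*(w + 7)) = w + 7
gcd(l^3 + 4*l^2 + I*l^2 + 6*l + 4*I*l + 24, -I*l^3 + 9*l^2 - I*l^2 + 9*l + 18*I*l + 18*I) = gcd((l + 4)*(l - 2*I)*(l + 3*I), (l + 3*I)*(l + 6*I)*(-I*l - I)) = l + 3*I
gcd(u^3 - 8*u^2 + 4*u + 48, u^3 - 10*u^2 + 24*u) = u^2 - 10*u + 24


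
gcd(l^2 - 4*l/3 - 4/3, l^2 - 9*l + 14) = l - 2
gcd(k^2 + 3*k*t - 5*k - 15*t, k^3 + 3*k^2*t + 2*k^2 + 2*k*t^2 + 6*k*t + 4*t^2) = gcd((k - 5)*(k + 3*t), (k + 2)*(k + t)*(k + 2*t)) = 1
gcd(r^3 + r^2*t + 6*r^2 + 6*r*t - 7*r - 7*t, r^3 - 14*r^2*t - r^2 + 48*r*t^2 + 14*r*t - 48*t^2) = r - 1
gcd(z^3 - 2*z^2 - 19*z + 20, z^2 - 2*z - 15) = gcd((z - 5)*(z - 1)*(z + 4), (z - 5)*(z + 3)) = z - 5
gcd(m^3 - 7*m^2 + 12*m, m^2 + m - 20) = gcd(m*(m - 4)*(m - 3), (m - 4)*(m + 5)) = m - 4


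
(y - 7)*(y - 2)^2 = y^3 - 11*y^2 + 32*y - 28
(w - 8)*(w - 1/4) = w^2 - 33*w/4 + 2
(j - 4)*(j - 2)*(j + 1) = j^3 - 5*j^2 + 2*j + 8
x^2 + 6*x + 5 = (x + 1)*(x + 5)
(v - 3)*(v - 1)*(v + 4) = v^3 - 13*v + 12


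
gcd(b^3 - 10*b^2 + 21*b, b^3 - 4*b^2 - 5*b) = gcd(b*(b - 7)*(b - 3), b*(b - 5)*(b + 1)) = b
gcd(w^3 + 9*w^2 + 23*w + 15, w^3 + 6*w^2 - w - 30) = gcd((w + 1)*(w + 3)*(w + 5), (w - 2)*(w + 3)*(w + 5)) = w^2 + 8*w + 15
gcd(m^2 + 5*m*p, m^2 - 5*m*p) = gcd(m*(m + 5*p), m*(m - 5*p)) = m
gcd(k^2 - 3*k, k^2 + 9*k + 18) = 1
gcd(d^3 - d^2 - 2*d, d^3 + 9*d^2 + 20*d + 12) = d + 1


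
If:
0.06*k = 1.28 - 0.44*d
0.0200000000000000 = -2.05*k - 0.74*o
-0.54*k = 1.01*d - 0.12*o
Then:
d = 3.46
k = -4.00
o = 11.06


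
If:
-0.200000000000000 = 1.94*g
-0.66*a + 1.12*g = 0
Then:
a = -0.17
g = -0.10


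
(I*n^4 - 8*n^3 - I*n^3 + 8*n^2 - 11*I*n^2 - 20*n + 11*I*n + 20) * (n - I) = I*n^5 - 7*n^4 - I*n^4 + 7*n^3 - 3*I*n^3 - 31*n^2 + 3*I*n^2 + 31*n + 20*I*n - 20*I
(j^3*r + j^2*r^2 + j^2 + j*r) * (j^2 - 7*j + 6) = j^5*r + j^4*r^2 - 7*j^4*r + j^4 - 7*j^3*r^2 + 7*j^3*r - 7*j^3 + 6*j^2*r^2 - 7*j^2*r + 6*j^2 + 6*j*r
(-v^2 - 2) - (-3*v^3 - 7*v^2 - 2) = 3*v^3 + 6*v^2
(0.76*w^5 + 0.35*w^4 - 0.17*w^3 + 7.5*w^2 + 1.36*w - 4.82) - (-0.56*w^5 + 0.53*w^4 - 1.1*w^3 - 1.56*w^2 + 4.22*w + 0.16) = 1.32*w^5 - 0.18*w^4 + 0.93*w^3 + 9.06*w^2 - 2.86*w - 4.98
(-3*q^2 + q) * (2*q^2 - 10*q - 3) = -6*q^4 + 32*q^3 - q^2 - 3*q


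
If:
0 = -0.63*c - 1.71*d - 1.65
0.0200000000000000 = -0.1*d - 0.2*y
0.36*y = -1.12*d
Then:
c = -2.72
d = 0.04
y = -0.12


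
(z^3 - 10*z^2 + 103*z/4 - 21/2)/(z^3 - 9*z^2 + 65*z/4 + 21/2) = (2*z - 1)/(2*z + 1)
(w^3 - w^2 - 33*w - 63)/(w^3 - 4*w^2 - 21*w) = (w + 3)/w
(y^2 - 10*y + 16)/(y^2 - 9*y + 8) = (y - 2)/(y - 1)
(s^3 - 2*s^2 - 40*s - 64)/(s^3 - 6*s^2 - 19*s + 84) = (s^2 - 6*s - 16)/(s^2 - 10*s + 21)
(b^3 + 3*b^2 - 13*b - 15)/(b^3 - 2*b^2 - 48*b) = (-b^3 - 3*b^2 + 13*b + 15)/(b*(-b^2 + 2*b + 48))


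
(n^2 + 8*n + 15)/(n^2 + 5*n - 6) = (n^2 + 8*n + 15)/(n^2 + 5*n - 6)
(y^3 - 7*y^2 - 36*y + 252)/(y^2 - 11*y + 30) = (y^2 - y - 42)/(y - 5)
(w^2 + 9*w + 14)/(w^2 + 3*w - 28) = (w + 2)/(w - 4)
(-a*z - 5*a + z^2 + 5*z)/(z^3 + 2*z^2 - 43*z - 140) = (-a + z)/(z^2 - 3*z - 28)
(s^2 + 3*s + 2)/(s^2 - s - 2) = (s + 2)/(s - 2)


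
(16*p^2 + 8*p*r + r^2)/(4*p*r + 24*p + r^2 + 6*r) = (4*p + r)/(r + 6)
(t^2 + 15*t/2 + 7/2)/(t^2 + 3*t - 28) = (t + 1/2)/(t - 4)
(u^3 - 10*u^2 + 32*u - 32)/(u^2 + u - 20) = (u^2 - 6*u + 8)/(u + 5)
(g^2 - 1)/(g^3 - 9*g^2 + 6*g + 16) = (g - 1)/(g^2 - 10*g + 16)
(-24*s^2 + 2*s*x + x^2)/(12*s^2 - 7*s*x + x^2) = (6*s + x)/(-3*s + x)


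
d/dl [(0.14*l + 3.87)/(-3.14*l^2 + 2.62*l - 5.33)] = (0.4396*l^2 + 24.3036*l - 10.8856)/(9.8596*l^4 - 16.4536*l^3 + 40.3368*l^2 - 27.9292*l + 28.4089)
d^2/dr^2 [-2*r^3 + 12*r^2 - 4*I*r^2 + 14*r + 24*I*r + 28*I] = -12*r + 24 - 8*I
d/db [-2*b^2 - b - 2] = -4*b - 1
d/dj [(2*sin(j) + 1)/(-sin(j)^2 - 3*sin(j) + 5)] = (2*sin(j) - cos(2*j) + 14)*cos(j)/(sin(j)^2 + 3*sin(j) - 5)^2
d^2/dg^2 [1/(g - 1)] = 2/(g - 1)^3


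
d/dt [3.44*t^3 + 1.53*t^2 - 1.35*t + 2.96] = 10.32*t^2 + 3.06*t - 1.35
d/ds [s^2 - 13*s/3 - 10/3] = 2*s - 13/3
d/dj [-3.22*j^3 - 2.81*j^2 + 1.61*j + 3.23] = -9.66*j^2 - 5.62*j + 1.61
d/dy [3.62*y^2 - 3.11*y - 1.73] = 7.24*y - 3.11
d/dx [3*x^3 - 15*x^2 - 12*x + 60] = 9*x^2 - 30*x - 12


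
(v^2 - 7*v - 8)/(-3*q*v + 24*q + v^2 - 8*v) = (-v - 1)/(3*q - v)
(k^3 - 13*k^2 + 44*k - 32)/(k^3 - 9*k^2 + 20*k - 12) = (k^2 - 12*k + 32)/(k^2 - 8*k + 12)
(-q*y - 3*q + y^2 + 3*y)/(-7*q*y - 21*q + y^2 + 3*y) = (-q + y)/(-7*q + y)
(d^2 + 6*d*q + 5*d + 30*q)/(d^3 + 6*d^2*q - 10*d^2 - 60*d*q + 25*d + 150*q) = (d + 5)/(d^2 - 10*d + 25)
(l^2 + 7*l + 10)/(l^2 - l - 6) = (l + 5)/(l - 3)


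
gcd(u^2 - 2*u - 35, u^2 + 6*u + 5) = u + 5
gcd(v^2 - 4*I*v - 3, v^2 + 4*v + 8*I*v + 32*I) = 1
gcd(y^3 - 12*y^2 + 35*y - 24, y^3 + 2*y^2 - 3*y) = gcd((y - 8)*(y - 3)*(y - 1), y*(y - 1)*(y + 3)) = y - 1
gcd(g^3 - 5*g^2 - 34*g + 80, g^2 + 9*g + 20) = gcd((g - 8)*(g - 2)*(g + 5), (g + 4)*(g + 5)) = g + 5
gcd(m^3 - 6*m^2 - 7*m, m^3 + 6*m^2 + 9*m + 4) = m + 1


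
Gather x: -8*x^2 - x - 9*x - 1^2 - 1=-8*x^2 - 10*x - 2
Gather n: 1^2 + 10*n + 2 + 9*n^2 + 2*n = 9*n^2 + 12*n + 3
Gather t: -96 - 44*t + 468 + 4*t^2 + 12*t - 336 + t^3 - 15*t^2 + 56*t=t^3 - 11*t^2 + 24*t + 36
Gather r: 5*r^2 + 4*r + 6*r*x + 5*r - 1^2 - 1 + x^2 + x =5*r^2 + r*(6*x + 9) + x^2 + x - 2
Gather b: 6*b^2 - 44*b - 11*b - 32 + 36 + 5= 6*b^2 - 55*b + 9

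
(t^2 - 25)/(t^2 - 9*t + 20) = (t + 5)/(t - 4)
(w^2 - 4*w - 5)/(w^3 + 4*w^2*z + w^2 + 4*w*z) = (w - 5)/(w*(w + 4*z))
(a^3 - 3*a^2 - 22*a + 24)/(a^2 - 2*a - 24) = a - 1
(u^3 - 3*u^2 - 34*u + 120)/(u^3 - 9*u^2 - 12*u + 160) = (u^2 + 2*u - 24)/(u^2 - 4*u - 32)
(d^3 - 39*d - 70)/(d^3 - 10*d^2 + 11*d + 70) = (d + 5)/(d - 5)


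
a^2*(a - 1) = a^3 - a^2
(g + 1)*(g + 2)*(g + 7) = g^3 + 10*g^2 + 23*g + 14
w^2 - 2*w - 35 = (w - 7)*(w + 5)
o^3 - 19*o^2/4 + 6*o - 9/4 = (o - 3)*(o - 1)*(o - 3/4)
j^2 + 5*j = j*(j + 5)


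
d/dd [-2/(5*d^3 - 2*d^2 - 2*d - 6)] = 2*(15*d^2 - 4*d - 2)/(-5*d^3 + 2*d^2 + 2*d + 6)^2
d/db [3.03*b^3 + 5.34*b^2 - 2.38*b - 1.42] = 9.09*b^2 + 10.68*b - 2.38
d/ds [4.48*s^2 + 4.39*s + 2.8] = 8.96*s + 4.39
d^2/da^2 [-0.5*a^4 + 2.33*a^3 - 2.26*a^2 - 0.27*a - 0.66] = -6.0*a^2 + 13.98*a - 4.52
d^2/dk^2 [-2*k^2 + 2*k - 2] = -4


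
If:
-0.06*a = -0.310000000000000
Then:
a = 5.17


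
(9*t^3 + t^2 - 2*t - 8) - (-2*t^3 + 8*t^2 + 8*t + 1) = 11*t^3 - 7*t^2 - 10*t - 9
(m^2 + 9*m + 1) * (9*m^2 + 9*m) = 9*m^4 + 90*m^3 + 90*m^2 + 9*m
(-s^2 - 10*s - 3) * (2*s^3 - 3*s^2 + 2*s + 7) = -2*s^5 - 17*s^4 + 22*s^3 - 18*s^2 - 76*s - 21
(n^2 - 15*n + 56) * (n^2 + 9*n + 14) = n^4 - 6*n^3 - 65*n^2 + 294*n + 784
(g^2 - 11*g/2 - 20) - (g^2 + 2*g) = -15*g/2 - 20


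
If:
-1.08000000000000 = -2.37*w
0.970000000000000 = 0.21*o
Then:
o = 4.62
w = 0.46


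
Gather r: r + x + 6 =r + x + 6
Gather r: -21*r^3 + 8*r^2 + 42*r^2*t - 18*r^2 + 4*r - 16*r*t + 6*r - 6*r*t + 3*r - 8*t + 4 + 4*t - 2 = -21*r^3 + r^2*(42*t - 10) + r*(13 - 22*t) - 4*t + 2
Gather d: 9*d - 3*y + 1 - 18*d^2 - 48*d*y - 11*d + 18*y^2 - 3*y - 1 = -18*d^2 + d*(-48*y - 2) + 18*y^2 - 6*y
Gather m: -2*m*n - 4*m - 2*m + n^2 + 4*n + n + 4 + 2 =m*(-2*n - 6) + n^2 + 5*n + 6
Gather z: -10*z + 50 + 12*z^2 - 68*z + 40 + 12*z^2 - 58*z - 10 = 24*z^2 - 136*z + 80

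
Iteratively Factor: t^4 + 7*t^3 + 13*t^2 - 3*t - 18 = (t + 3)*(t^3 + 4*t^2 + t - 6) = (t - 1)*(t + 3)*(t^2 + 5*t + 6) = (t - 1)*(t + 3)^2*(t + 2)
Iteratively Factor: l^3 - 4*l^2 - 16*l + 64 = (l - 4)*(l^2 - 16) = (l - 4)^2*(l + 4)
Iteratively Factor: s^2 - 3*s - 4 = (s - 4)*(s + 1)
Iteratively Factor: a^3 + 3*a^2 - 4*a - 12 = (a + 2)*(a^2 + a - 6) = (a + 2)*(a + 3)*(a - 2)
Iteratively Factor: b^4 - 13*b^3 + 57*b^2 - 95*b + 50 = (b - 2)*(b^3 - 11*b^2 + 35*b - 25) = (b - 2)*(b - 1)*(b^2 - 10*b + 25) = (b - 5)*(b - 2)*(b - 1)*(b - 5)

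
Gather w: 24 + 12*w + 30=12*w + 54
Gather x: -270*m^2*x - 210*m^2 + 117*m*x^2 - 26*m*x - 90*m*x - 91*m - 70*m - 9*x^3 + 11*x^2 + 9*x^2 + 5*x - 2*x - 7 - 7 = -210*m^2 - 161*m - 9*x^3 + x^2*(117*m + 20) + x*(-270*m^2 - 116*m + 3) - 14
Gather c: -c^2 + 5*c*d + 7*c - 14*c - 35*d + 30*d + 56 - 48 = -c^2 + c*(5*d - 7) - 5*d + 8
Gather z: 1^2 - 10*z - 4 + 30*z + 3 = 20*z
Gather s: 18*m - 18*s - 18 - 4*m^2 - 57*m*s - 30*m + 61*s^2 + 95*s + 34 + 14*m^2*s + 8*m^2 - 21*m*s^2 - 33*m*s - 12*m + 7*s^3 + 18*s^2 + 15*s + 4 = 4*m^2 - 24*m + 7*s^3 + s^2*(79 - 21*m) + s*(14*m^2 - 90*m + 92) + 20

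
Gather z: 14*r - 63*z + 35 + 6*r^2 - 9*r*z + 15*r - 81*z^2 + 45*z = 6*r^2 + 29*r - 81*z^2 + z*(-9*r - 18) + 35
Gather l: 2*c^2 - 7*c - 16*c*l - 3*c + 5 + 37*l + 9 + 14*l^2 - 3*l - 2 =2*c^2 - 10*c + 14*l^2 + l*(34 - 16*c) + 12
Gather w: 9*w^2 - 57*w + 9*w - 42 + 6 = 9*w^2 - 48*w - 36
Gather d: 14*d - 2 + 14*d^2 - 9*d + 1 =14*d^2 + 5*d - 1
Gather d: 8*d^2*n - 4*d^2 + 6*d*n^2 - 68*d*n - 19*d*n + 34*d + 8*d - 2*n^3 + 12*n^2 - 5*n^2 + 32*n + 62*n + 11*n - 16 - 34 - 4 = d^2*(8*n - 4) + d*(6*n^2 - 87*n + 42) - 2*n^3 + 7*n^2 + 105*n - 54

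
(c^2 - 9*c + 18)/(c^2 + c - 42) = (c - 3)/(c + 7)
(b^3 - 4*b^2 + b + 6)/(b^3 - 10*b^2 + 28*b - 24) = (b^2 - 2*b - 3)/(b^2 - 8*b + 12)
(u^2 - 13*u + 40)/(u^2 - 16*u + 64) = (u - 5)/(u - 8)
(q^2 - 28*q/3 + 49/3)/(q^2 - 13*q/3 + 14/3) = (q - 7)/(q - 2)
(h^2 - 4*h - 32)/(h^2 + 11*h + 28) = (h - 8)/(h + 7)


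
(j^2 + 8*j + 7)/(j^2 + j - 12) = (j^2 + 8*j + 7)/(j^2 + j - 12)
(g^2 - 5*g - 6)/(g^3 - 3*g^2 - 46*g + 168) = (g + 1)/(g^2 + 3*g - 28)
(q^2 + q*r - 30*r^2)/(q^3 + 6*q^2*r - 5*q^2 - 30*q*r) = (q - 5*r)/(q*(q - 5))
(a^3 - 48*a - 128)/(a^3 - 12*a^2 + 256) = (a + 4)/(a - 8)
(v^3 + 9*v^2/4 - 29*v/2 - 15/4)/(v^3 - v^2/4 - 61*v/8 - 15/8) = 2*(v + 5)/(2*v + 5)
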